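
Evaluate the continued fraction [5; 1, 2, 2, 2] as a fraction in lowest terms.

97/17

Fold from the inside: start with 2/1.
  2 + 1/2 = 5/2
  2 + 2/5 = 12/5
  1 + 5/12 = 17/12
  5 + 12/17 = 97/17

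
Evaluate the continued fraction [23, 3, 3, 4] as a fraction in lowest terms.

1002/43

Using pₖ = aₖpₖ₋₁ + pₖ₋₂ and qₖ = aₖqₖ₋₁ + qₖ₋₂:
  k=0: a=23, p=23, q=1
  k=1: a=3, p=70, q=3
  k=2: a=3, p=233, q=10
  k=3: a=4, p=1002, q=43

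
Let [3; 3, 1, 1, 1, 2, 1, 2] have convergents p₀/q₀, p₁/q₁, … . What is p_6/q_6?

Using pₖ = aₖpₖ₋₁ + pₖ₋₂, qₖ = aₖqₖ₋₁ + qₖ₋₂ (with p₋₁=1, p₋₂=0, q₋₁=0, q₋₂=1):
  k=0: a=3, p=3, q=1
  k=1: a=3, p=10, q=3
  k=2: a=1, p=13, q=4
  k=3: a=1, p=23, q=7
  k=4: a=1, p=36, q=11
  k=5: a=2, p=95, q=29
  k=6: a=1, p=131, q=40

131/40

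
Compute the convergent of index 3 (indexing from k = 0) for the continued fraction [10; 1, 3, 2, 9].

Using pₖ = aₖpₖ₋₁ + pₖ₋₂, qₖ = aₖqₖ₋₁ + qₖ₋₂ (with p₋₁=1, p₋₂=0, q₋₁=0, q₋₂=1):
  k=0: a=10, p=10, q=1
  k=1: a=1, p=11, q=1
  k=2: a=3, p=43, q=4
  k=3: a=2, p=97, q=9

97/9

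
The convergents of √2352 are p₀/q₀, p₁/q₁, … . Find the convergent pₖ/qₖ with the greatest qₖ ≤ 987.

18817/388

√2352 = [48; 2, 96, …] (period length 2).
Convergents:
  p_0/q_0 = 48/1
  p_1/q_1 = 97/2
  p_2/q_2 = 9360/193
  p_3/q_3 = 18817/388
  p_4/q_4 = 1815792/37441
q_3 = 388 ≤ 987 < 37441 = q_4, so the answer is 18817/388.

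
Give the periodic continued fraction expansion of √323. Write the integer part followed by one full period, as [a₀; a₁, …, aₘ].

a₀ = ⌊√323⌋ = 17.
With m₀=0, d₀=1 and mₖ₊₁ = dₖaₖ − mₖ, dₖ₊₁ = (n − mₖ₊₁²)/dₖ, aₖ₊₁ = ⌊(a₀+mₖ₊₁)/dₖ₊₁⌋:
  k=1: m=17, d=34, a=1
  k=2: m=17, d=1, a=34
d=1 and a=2a₀=34 at k=2, so the next step gives (m, d) = (17, 34) again — its k=1 value — and the period has length 2.

[17; 1, 34]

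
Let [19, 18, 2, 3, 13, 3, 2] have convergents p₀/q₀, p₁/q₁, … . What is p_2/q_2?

Using pₖ = aₖpₖ₋₁ + pₖ₋₂, qₖ = aₖqₖ₋₁ + qₖ₋₂ (with p₋₁=1, p₋₂=0, q₋₁=0, q₋₂=1):
  k=0: a=19, p=19, q=1
  k=1: a=18, p=343, q=18
  k=2: a=2, p=705, q=37

705/37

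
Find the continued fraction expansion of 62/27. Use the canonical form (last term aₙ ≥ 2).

62 = 2*27 + 8
27 = 3*8 + 3
8 = 2*3 + 2
3 = 1*2 + 1
2 = 2*1 + 0  (stop)
So 62/27 = [2; 3, 2, 1, 2].

[2; 3, 2, 1, 2]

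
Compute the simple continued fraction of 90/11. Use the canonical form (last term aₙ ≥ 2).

[8; 5, 2]

90 = 8·11 + 2
11 = 5·2 + 1
2 = 2·1 + 0  (stop)
So 90/11 = [8; 5, 2].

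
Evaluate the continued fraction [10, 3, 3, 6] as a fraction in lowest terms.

Using pₖ = aₖpₖ₋₁ + pₖ₋₂ and qₖ = aₖqₖ₋₁ + qₖ₋₂:
  k=0: a=10, p=10, q=1
  k=1: a=3, p=31, q=3
  k=2: a=3, p=103, q=10
  k=3: a=6, p=649, q=63

649/63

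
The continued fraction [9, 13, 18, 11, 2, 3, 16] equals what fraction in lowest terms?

Using pₖ = aₖpₖ₋₁ + pₖ₋₂ and qₖ = aₖqₖ₋₁ + qₖ₋₂:
  k=0: a=9, p=9, q=1
  k=1: a=13, p=118, q=13
  k=2: a=18, p=2133, q=235
  k=3: a=11, p=23581, q=2598
  k=4: a=2, p=49295, q=5431
  k=5: a=3, p=171466, q=18891
  k=6: a=16, p=2792751, q=307687

2792751/307687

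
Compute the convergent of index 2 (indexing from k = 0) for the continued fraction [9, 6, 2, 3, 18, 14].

Using pₖ = aₖpₖ₋₁ + pₖ₋₂, qₖ = aₖqₖ₋₁ + qₖ₋₂ (with p₋₁=1, p₋₂=0, q₋₁=0, q₋₂=1):
  k=0: a=9, p=9, q=1
  k=1: a=6, p=55, q=6
  k=2: a=2, p=119, q=13

119/13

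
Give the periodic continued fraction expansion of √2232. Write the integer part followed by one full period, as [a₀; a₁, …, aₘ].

a₀ = ⌊√2232⌋ = 47.

[47; 4, 10, 4, 94]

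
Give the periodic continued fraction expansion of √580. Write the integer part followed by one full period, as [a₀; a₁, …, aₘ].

a₀ = ⌊√580⌋ = 24.
With m₀=0, d₀=1 and mₖ₊₁ = dₖaₖ − mₖ, dₖ₊₁ = (n − mₖ₊₁²)/dₖ, aₖ₊₁ = ⌊(a₀+mₖ₊₁)/dₖ₊₁⌋:
  k=1: m=24, d=4, a=12
  k=2: m=24, d=1, a=48
d=1 and a=2a₀=48 at k=2, so the next step gives (m, d) = (24, 4) again — its k=1 value — and the period has length 2.

[24; 12, 48]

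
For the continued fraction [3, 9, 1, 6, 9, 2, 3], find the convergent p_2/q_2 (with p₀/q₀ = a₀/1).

Using pₖ = aₖpₖ₋₁ + pₖ₋₂, qₖ = aₖqₖ₋₁ + qₖ₋₂ (with p₋₁=1, p₋₂=0, q₋₁=0, q₋₂=1):
  k=0: a=3, p=3, q=1
  k=1: a=9, p=28, q=9
  k=2: a=1, p=31, q=10

31/10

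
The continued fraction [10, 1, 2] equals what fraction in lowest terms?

32/3

Fold from the inside: start with 2/1.
  1 + 1/2 = 3/2
  10 + 2/3 = 32/3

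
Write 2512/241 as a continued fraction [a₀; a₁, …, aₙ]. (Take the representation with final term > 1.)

2512 = 10*241 + 102
241 = 2*102 + 37
102 = 2*37 + 28
37 = 1*28 + 9
28 = 3*9 + 1
9 = 9*1 + 0  (stop)
So 2512/241 = [10; 2, 2, 1, 3, 9].

[10; 2, 2, 1, 3, 9]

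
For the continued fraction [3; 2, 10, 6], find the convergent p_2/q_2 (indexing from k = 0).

Using pₖ = aₖpₖ₋₁ + pₖ₋₂, qₖ = aₖqₖ₋₁ + qₖ₋₂ (with p₋₁=1, p₋₂=0, q₋₁=0, q₋₂=1):
  k=0: a=3, p=3, q=1
  k=1: a=2, p=7, q=2
  k=2: a=10, p=73, q=21

73/21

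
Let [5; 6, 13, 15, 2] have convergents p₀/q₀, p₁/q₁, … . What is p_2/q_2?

408/79

Using pₖ = aₖpₖ₋₁ + pₖ₋₂, qₖ = aₖqₖ₋₁ + qₖ₋₂ (with p₋₁=1, p₋₂=0, q₋₁=0, q₋₂=1):
  k=0: a=5, p=5, q=1
  k=1: a=6, p=31, q=6
  k=2: a=13, p=408, q=79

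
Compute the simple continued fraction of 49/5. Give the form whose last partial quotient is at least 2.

49 = 9*5 + 4
5 = 1*4 + 1
4 = 4*1 + 0  (stop)
So 49/5 = [9; 1, 4].

[9; 1, 4]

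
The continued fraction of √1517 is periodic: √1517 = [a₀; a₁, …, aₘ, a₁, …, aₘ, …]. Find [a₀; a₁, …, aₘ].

[38; 1, 18, 2, 18, 1, 76]

a₀ = ⌊√1517⌋ = 38.
With m₀=0, d₀=1 and mₖ₊₁ = dₖaₖ − mₖ, dₖ₊₁ = (n − mₖ₊₁²)/dₖ, aₖ₊₁ = ⌊(a₀+mₖ₊₁)/dₖ₊₁⌋:
  k=1: m=38, d=73, a=1
  k=2: m=35, d=4, a=18
  k=3: m=37, d=37, a=2
  k=4: m=37, d=4, a=18
  k=5: m=35, d=73, a=1
  k=6: m=38, d=1, a=76
d=1 and a=2a₀=76 at k=6, so the next step gives (m, d) = (38, 73) again — its k=1 value — and the period has length 6.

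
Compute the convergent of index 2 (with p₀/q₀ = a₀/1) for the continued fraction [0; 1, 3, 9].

Using pₖ = aₖpₖ₋₁ + pₖ₋₂, qₖ = aₖqₖ₋₁ + qₖ₋₂ (with p₋₁=1, p₋₂=0, q₋₁=0, q₋₂=1):
  k=0: a=0, p=0, q=1
  k=1: a=1, p=1, q=1
  k=2: a=3, p=3, q=4

3/4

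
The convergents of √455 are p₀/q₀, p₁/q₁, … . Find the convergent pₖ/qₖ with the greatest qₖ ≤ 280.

√455 = [21; 3, 42, …] (period length 2).
Convergents:
  p_0/q_0 = 21/1
  p_1/q_1 = 64/3
  p_2/q_2 = 2709/127
  p_3/q_3 = 8191/384
q_2 = 127 ≤ 280 < 384 = q_3, so the answer is 2709/127.

2709/127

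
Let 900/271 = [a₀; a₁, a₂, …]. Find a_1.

900 = 3·271 + 87   →  a_0 = 3
271 = 3·87 + 10   →  a_1 = 3

3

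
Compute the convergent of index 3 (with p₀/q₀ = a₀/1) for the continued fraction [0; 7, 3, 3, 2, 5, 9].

10/73

Using pₖ = aₖpₖ₋₁ + pₖ₋₂, qₖ = aₖqₖ₋₁ + qₖ₋₂ (with p₋₁=1, p₋₂=0, q₋₁=0, q₋₂=1):
  k=0: a=0, p=0, q=1
  k=1: a=7, p=1, q=7
  k=2: a=3, p=3, q=22
  k=3: a=3, p=10, q=73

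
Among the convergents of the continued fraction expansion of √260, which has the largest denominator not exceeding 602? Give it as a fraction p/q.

4144/257

√260 = [16; 8, 32, …] (period length 2).
Convergents:
  p_0/q_0 = 16/1
  p_1/q_1 = 129/8
  p_2/q_2 = 4144/257
  p_3/q_3 = 33281/2064
q_2 = 257 ≤ 602 < 2064 = q_3, so the answer is 4144/257.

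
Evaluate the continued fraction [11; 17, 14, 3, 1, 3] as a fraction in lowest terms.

40397/3653

Fold from the inside: start with 3/1.
  1 + 1/3 = 4/3
  3 + 3/4 = 15/4
  14 + 4/15 = 214/15
  17 + 15/214 = 3653/214
  11 + 214/3653 = 40397/3653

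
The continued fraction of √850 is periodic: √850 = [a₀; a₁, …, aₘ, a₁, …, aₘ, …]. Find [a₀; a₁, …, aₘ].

[29; 6, 2, 6, 58]

a₀ = ⌊√850⌋ = 29.
With m₀=0, d₀=1 and mₖ₊₁ = dₖaₖ − mₖ, dₖ₊₁ = (n − mₖ₊₁²)/dₖ, aₖ₊₁ = ⌊(a₀+mₖ₊₁)/dₖ₊₁⌋:
  k=1: m=29, d=9, a=6
  k=2: m=25, d=25, a=2
  k=3: m=25, d=9, a=6
  k=4: m=29, d=1, a=58
d=1 and a=2a₀=58 at k=4, so the next step gives (m, d) = (29, 9) again — its k=1 value — and the period has length 4.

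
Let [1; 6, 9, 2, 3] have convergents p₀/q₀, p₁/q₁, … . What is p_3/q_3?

135/116

Using pₖ = aₖpₖ₋₁ + pₖ₋₂, qₖ = aₖqₖ₋₁ + qₖ₋₂ (with p₋₁=1, p₋₂=0, q₋₁=0, q₋₂=1):
  k=0: a=1, p=1, q=1
  k=1: a=6, p=7, q=6
  k=2: a=9, p=64, q=55
  k=3: a=2, p=135, q=116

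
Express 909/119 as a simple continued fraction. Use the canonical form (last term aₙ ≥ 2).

909 = 7×119 + 76
119 = 1×76 + 43
76 = 1×43 + 33
43 = 1×33 + 10
33 = 3×10 + 3
10 = 3×3 + 1
3 = 3×1 + 0  (stop)
So 909/119 = [7; 1, 1, 1, 3, 3, 3].

[7; 1, 1, 1, 3, 3, 3]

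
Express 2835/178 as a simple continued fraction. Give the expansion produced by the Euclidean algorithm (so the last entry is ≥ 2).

2835 = 15*178 + 165
178 = 1*165 + 13
165 = 12*13 + 9
13 = 1*9 + 4
9 = 2*4 + 1
4 = 4*1 + 0  (stop)
So 2835/178 = [15; 1, 12, 1, 2, 4].

[15; 1, 12, 1, 2, 4]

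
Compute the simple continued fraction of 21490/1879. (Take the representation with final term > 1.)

[11; 2, 3, 2, 6, 2, 8]

21490 = 11·1879 + 821
1879 = 2·821 + 237
821 = 3·237 + 110
237 = 2·110 + 17
110 = 6·17 + 8
17 = 2·8 + 1
8 = 8·1 + 0  (stop)
So 21490/1879 = [11; 2, 3, 2, 6, 2, 8].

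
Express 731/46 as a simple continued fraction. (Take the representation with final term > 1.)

[15; 1, 8, 5]

731 = 15·46 + 41
46 = 1·41 + 5
41 = 8·5 + 1
5 = 5·1 + 0  (stop)
So 731/46 = [15; 1, 8, 5].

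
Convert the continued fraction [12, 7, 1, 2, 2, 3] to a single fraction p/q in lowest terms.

Fold from the inside: start with 3/1.
  2 + 1/3 = 7/3
  2 + 3/7 = 17/7
  1 + 7/17 = 24/17
  7 + 17/24 = 185/24
  12 + 24/185 = 2244/185

2244/185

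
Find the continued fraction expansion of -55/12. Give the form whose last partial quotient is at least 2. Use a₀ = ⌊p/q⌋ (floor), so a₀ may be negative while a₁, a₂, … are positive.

-55 = -5·12 + 5
12 = 2·5 + 2
5 = 2·2 + 1
2 = 2·1 + 0  (stop)
So -55/12 = [-5; 2, 2, 2].

[-5; 2, 2, 2]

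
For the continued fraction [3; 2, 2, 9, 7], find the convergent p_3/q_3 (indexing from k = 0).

Using pₖ = aₖpₖ₋₁ + pₖ₋₂, qₖ = aₖqₖ₋₁ + qₖ₋₂ (with p₋₁=1, p₋₂=0, q₋₁=0, q₋₂=1):
  k=0: a=3, p=3, q=1
  k=1: a=2, p=7, q=2
  k=2: a=2, p=17, q=5
  k=3: a=9, p=160, q=47

160/47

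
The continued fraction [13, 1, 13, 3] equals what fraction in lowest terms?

Using pₖ = aₖpₖ₋₁ + pₖ₋₂ and qₖ = aₖqₖ₋₁ + qₖ₋₂:
  k=0: a=13, p=13, q=1
  k=1: a=1, p=14, q=1
  k=2: a=13, p=195, q=14
  k=3: a=3, p=599, q=43

599/43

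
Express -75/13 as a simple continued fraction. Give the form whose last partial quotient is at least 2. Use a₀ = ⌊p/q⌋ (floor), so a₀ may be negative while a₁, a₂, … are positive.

[-6; 4, 3]

-75 = -6·13 + 3
13 = 4·3 + 1
3 = 3·1 + 0  (stop)
So -75/13 = [-6; 4, 3].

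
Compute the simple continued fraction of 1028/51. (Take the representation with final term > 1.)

[20; 6, 2, 1, 2]

1028 = 20×51 + 8
51 = 6×8 + 3
8 = 2×3 + 2
3 = 1×2 + 1
2 = 2×1 + 0  (stop)
So 1028/51 = [20; 6, 2, 1, 2].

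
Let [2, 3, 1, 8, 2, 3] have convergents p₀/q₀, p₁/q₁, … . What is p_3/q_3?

79/35

Using pₖ = aₖpₖ₋₁ + pₖ₋₂, qₖ = aₖqₖ₋₁ + qₖ₋₂ (with p₋₁=1, p₋₂=0, q₋₁=0, q₋₂=1):
  k=0: a=2, p=2, q=1
  k=1: a=3, p=7, q=3
  k=2: a=1, p=9, q=4
  k=3: a=8, p=79, q=35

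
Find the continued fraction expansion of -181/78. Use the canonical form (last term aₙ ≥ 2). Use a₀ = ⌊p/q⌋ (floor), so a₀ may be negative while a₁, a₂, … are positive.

-181 = -3*78 + 53
78 = 1*53 + 25
53 = 2*25 + 3
25 = 8*3 + 1
3 = 3*1 + 0  (stop)
So -181/78 = [-3; 1, 2, 8, 3].

[-3; 1, 2, 8, 3]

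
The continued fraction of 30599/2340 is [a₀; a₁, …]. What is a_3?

1

30599 = 13·2340 + 179   →  a_0 = 13
2340 = 13·179 + 13   →  a_1 = 13
179 = 13·13 + 10   →  a_2 = 13
13 = 1·10 + 3   →  a_3 = 1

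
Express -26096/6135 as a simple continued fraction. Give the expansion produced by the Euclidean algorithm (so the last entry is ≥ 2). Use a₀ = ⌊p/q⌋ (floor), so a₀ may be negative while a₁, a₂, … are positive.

-26096 = -5*6135 + 4579
6135 = 1*4579 + 1556
4579 = 2*1556 + 1467
1556 = 1*1467 + 89
1467 = 16*89 + 43
89 = 2*43 + 3
43 = 14*3 + 1
3 = 3*1 + 0  (stop)
So -26096/6135 = [-5; 1, 2, 1, 16, 2, 14, 3].

[-5; 1, 2, 1, 16, 2, 14, 3]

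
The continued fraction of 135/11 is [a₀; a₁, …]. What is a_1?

3

135 = 12·11 + 3   →  a_0 = 12
11 = 3·3 + 2   →  a_1 = 3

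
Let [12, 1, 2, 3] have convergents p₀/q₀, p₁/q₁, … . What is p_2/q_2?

38/3

Using pₖ = aₖpₖ₋₁ + pₖ₋₂, qₖ = aₖqₖ₋₁ + qₖ₋₂ (with p₋₁=1, p₋₂=0, q₋₁=0, q₋₂=1):
  k=0: a=12, p=12, q=1
  k=1: a=1, p=13, q=1
  k=2: a=2, p=38, q=3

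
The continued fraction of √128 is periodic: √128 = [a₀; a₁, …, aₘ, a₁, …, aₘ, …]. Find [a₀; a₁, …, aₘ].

a₀ = ⌊√128⌋ = 11.
With m₀=0, d₀=1 and mₖ₊₁ = dₖaₖ − mₖ, dₖ₊₁ = (n − mₖ₊₁²)/dₖ, aₖ₊₁ = ⌊(a₀+mₖ₊₁)/dₖ₊₁⌋:
  k=1: m=11, d=7, a=3
  k=2: m=10, d=4, a=5
  k=3: m=10, d=7, a=3
  k=4: m=11, d=1, a=22
d=1 and a=2a₀=22 at k=4, so the next step gives (m, d) = (11, 7) again — its k=1 value — and the period has length 4.

[11; 3, 5, 3, 22]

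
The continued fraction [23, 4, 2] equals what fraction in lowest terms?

209/9

Fold from the inside: start with 2/1.
  4 + 1/2 = 9/2
  23 + 2/9 = 209/9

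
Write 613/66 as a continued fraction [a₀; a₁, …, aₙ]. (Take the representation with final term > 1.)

[9; 3, 2, 9]

613 = 9*66 + 19
66 = 3*19 + 9
19 = 2*9 + 1
9 = 9*1 + 0  (stop)
So 613/66 = [9; 3, 2, 9].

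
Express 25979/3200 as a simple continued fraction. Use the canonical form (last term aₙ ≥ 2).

25979 = 8*3200 + 379
3200 = 8*379 + 168
379 = 2*168 + 43
168 = 3*43 + 39
43 = 1*39 + 4
39 = 9*4 + 3
4 = 1*3 + 1
3 = 3*1 + 0  (stop)
So 25979/3200 = [8; 8, 2, 3, 1, 9, 1, 3].

[8; 8, 2, 3, 1, 9, 1, 3]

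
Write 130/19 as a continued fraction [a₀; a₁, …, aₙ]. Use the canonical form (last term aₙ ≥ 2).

130 = 6·19 + 16
19 = 1·16 + 3
16 = 5·3 + 1
3 = 3·1 + 0  (stop)
So 130/19 = [6; 1, 5, 3].

[6; 1, 5, 3]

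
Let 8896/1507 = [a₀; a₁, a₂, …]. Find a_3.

8896 = 5·1507 + 1361   →  a_0 = 5
1507 = 1·1361 + 146   →  a_1 = 1
1361 = 9·146 + 47   →  a_2 = 9
146 = 3·47 + 5   →  a_3 = 3

3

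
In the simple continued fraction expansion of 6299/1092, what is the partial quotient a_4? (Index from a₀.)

6299 = 5·1092 + 839   →  a_0 = 5
1092 = 1·839 + 253   →  a_1 = 1
839 = 3·253 + 80   →  a_2 = 3
253 = 3·80 + 13   →  a_3 = 3
80 = 6·13 + 2   →  a_4 = 6

6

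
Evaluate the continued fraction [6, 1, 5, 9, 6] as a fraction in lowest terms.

2297/336

Fold from the inside: start with 6/1.
  9 + 1/6 = 55/6
  5 + 6/55 = 281/55
  1 + 55/281 = 336/281
  6 + 281/336 = 2297/336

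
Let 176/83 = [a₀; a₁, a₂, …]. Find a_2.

176 = 2·83 + 10   →  a_0 = 2
83 = 8·10 + 3   →  a_1 = 8
10 = 3·3 + 1   →  a_2 = 3

3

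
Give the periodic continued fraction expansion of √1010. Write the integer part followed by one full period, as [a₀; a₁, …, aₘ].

[31; 1, 3, 1, 1, 3, 1, 62]

a₀ = ⌊√1010⌋ = 31.
With m₀=0, d₀=1 and mₖ₊₁ = dₖaₖ − mₖ, dₖ₊₁ = (n − mₖ₊₁²)/dₖ, aₖ₊₁ = ⌊(a₀+mₖ₊₁)/dₖ₊₁⌋:
  k=1: m=31, d=49, a=1
  k=2: m=18, d=14, a=3
  k=3: m=24, d=31, a=1
  k=4: m=7, d=31, a=1
  k=5: m=24, d=14, a=3
  k=6: m=18, d=49, a=1
  k=7: m=31, d=1, a=62
d=1 and a=2a₀=62 at k=7, so the next step gives (m, d) = (31, 49) again — its k=1 value — and the period has length 7.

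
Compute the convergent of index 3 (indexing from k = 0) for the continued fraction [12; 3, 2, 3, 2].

295/24

Using pₖ = aₖpₖ₋₁ + pₖ₋₂, qₖ = aₖqₖ₋₁ + qₖ₋₂ (with p₋₁=1, p₋₂=0, q₋₁=0, q₋₂=1):
  k=0: a=12, p=12, q=1
  k=1: a=3, p=37, q=3
  k=2: a=2, p=86, q=7
  k=3: a=3, p=295, q=24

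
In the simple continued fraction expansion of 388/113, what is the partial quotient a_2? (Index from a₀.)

3

388 = 3·113 + 49   →  a_0 = 3
113 = 2·49 + 15   →  a_1 = 2
49 = 3·15 + 4   →  a_2 = 3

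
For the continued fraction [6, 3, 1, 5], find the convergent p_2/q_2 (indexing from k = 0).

25/4

Using pₖ = aₖpₖ₋₁ + pₖ₋₂, qₖ = aₖqₖ₋₁ + qₖ₋₂ (with p₋₁=1, p₋₂=0, q₋₁=0, q₋₂=1):
  k=0: a=6, p=6, q=1
  k=1: a=3, p=19, q=3
  k=2: a=1, p=25, q=4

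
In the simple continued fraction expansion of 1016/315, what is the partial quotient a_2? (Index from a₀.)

2

1016 = 3·315 + 71   →  a_0 = 3
315 = 4·71 + 31   →  a_1 = 4
71 = 2·31 + 9   →  a_2 = 2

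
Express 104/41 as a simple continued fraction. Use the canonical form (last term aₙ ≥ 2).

[2; 1, 1, 6, 3]

104 = 2·41 + 22
41 = 1·22 + 19
22 = 1·19 + 3
19 = 6·3 + 1
3 = 3·1 + 0  (stop)
So 104/41 = [2; 1, 1, 6, 3].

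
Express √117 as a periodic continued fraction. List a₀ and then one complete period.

[10; 1, 4, 2, 4, 1, 20]

a₀ = ⌊√117⌋ = 10.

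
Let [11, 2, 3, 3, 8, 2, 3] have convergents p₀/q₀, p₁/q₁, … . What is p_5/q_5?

4631/405

Using pₖ = aₖpₖ₋₁ + pₖ₋₂, qₖ = aₖqₖ₋₁ + qₖ₋₂ (with p₋₁=1, p₋₂=0, q₋₁=0, q₋₂=1):
  k=0: a=11, p=11, q=1
  k=1: a=2, p=23, q=2
  k=2: a=3, p=80, q=7
  k=3: a=3, p=263, q=23
  k=4: a=8, p=2184, q=191
  k=5: a=2, p=4631, q=405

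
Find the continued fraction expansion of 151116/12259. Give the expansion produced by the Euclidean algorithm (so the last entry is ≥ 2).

151116 = 12·12259 + 4008
12259 = 3·4008 + 235
4008 = 17·235 + 13
235 = 18·13 + 1
13 = 13·1 + 0  (stop)
So 151116/12259 = [12; 3, 17, 18, 13].

[12; 3, 17, 18, 13]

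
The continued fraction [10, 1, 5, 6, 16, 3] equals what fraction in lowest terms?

Fold from the inside: start with 3/1.
  16 + 1/3 = 49/3
  6 + 3/49 = 297/49
  5 + 49/297 = 1534/297
  1 + 297/1534 = 1831/1534
  10 + 1534/1831 = 19844/1831

19844/1831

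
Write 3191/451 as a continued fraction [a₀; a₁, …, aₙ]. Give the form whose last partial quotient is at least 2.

3191 = 7×451 + 34
451 = 13×34 + 9
34 = 3×9 + 7
9 = 1×7 + 2
7 = 3×2 + 1
2 = 2×1 + 0  (stop)
So 3191/451 = [7; 13, 3, 1, 3, 2].

[7; 13, 3, 1, 3, 2]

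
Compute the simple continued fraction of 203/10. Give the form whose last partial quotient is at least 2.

[20; 3, 3]

203 = 20*10 + 3
10 = 3*3 + 1
3 = 3*1 + 0  (stop)
So 203/10 = [20; 3, 3].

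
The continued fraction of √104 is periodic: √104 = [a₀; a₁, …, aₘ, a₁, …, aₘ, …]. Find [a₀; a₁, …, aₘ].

a₀ = ⌊√104⌋ = 10.

[10; 5, 20]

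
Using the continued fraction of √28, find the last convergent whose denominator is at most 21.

√28 = [5; 3, 2, 3, 10, …] (period length 4).
Convergents:
  p_0/q_0 = 5/1
  p_1/q_1 = 16/3
  p_2/q_2 = 37/7
  p_3/q_3 = 127/24
q_2 = 7 ≤ 21 < 24 = q_3, so the answer is 37/7.

37/7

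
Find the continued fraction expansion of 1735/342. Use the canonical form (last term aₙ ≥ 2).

[5; 13, 1, 2, 8]

1735 = 5·342 + 25
342 = 13·25 + 17
25 = 1·17 + 8
17 = 2·8 + 1
8 = 8·1 + 0  (stop)
So 1735/342 = [5; 13, 1, 2, 8].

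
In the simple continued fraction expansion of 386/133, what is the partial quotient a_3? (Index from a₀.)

386 = 2·133 + 120   →  a_0 = 2
133 = 1·120 + 13   →  a_1 = 1
120 = 9·13 + 3   →  a_2 = 9
13 = 4·3 + 1   →  a_3 = 4

4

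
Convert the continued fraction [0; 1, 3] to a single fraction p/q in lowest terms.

3/4

Using pₖ = aₖpₖ₋₁ + pₖ₋₂ and qₖ = aₖqₖ₋₁ + qₖ₋₂:
  k=0: a=0, p=0, q=1
  k=1: a=1, p=1, q=1
  k=2: a=3, p=3, q=4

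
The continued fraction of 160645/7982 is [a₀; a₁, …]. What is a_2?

160645 = 20·7982 + 1005   →  a_0 = 20
7982 = 7·1005 + 947   →  a_1 = 7
1005 = 1·947 + 58   →  a_2 = 1

1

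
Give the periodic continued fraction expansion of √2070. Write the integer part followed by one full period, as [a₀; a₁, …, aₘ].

[45; 2, 90]

a₀ = ⌊√2070⌋ = 45.
With m₀=0, d₀=1 and mₖ₊₁ = dₖaₖ − mₖ, dₖ₊₁ = (n − mₖ₊₁²)/dₖ, aₖ₊₁ = ⌊(a₀+mₖ₊₁)/dₖ₊₁⌋:
  k=1: m=45, d=45, a=2
  k=2: m=45, d=1, a=90
d=1 and a=2a₀=90 at k=2, so the next step gives (m, d) = (45, 45) again — its k=1 value — and the period has length 2.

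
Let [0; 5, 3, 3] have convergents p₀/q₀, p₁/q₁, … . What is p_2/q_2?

3/16

Using pₖ = aₖpₖ₋₁ + pₖ₋₂, qₖ = aₖqₖ₋₁ + qₖ₋₂ (with p₋₁=1, p₋₂=0, q₋₁=0, q₋₂=1):
  k=0: a=0, p=0, q=1
  k=1: a=5, p=1, q=5
  k=2: a=3, p=3, q=16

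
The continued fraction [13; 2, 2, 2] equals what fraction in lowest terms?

161/12

Fold from the inside: start with 2/1.
  2 + 1/2 = 5/2
  2 + 2/5 = 12/5
  13 + 5/12 = 161/12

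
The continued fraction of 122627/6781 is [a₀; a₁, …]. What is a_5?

2

122627 = 18·6781 + 569   →  a_0 = 18
6781 = 11·569 + 522   →  a_1 = 11
569 = 1·522 + 47   →  a_2 = 1
522 = 11·47 + 5   →  a_3 = 11
47 = 9·5 + 2   →  a_4 = 9
5 = 2·2 + 1   →  a_5 = 2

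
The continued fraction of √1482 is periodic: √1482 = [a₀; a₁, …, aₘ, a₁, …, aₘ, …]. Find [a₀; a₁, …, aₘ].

[38; 2, 76]

a₀ = ⌊√1482⌋ = 38.
With m₀=0, d₀=1 and mₖ₊₁ = dₖaₖ − mₖ, dₖ₊₁ = (n − mₖ₊₁²)/dₖ, aₖ₊₁ = ⌊(a₀+mₖ₊₁)/dₖ₊₁⌋:
  k=1: m=38, d=38, a=2
  k=2: m=38, d=1, a=76
d=1 and a=2a₀=76 at k=2, so the next step gives (m, d) = (38, 38) again — its k=1 value — and the period has length 2.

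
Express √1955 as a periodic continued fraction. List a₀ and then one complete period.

[44; 4, 1, 1, 1, 4, 88]

a₀ = ⌊√1955⌋ = 44.
With m₀=0, d₀=1 and mₖ₊₁ = dₖaₖ − mₖ, dₖ₊₁ = (n − mₖ₊₁²)/dₖ, aₖ₊₁ = ⌊(a₀+mₖ₊₁)/dₖ₊₁⌋:
  k=1: m=44, d=19, a=4
  k=2: m=32, d=49, a=1
  k=3: m=17, d=34, a=1
  k=4: m=17, d=49, a=1
  k=5: m=32, d=19, a=4
  k=6: m=44, d=1, a=88
d=1 and a=2a₀=88 at k=6, so the next step gives (m, d) = (44, 19) again — its k=1 value — and the period has length 6.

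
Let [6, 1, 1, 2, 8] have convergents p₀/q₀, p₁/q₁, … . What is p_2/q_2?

13/2

Using pₖ = aₖpₖ₋₁ + pₖ₋₂, qₖ = aₖqₖ₋₁ + qₖ₋₂ (with p₋₁=1, p₋₂=0, q₋₁=0, q₋₂=1):
  k=0: a=6, p=6, q=1
  k=1: a=1, p=7, q=1
  k=2: a=1, p=13, q=2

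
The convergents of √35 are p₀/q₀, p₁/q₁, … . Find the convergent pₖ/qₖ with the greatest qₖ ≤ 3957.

10081/1704

√35 = [5; 1, 10, …] (period length 2).
Convergents:
  p_0/q_0 = 5/1
  p_1/q_1 = 6/1
  p_2/q_2 = 65/11
  p_3/q_3 = 71/12
  p_4/q_4 = 775/131
  p_5/q_5 = 846/143
  p_6/q_6 = 9235/1561
  p_7/q_7 = 10081/1704
  p_8/q_8 = 110045/18601
q_7 = 1704 ≤ 3957 < 18601 = q_8, so the answer is 10081/1704.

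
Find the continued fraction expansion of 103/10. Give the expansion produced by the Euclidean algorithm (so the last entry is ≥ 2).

103 = 10×10 + 3
10 = 3×3 + 1
3 = 3×1 + 0  (stop)
So 103/10 = [10; 3, 3].

[10; 3, 3]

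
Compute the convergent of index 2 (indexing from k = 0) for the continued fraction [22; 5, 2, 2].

Using pₖ = aₖpₖ₋₁ + pₖ₋₂, qₖ = aₖqₖ₋₁ + qₖ₋₂ (with p₋₁=1, p₋₂=0, q₋₁=0, q₋₂=1):
  k=0: a=22, p=22, q=1
  k=1: a=5, p=111, q=5
  k=2: a=2, p=244, q=11

244/11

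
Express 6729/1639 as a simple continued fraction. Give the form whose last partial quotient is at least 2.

6729 = 4*1639 + 173
1639 = 9*173 + 82
173 = 2*82 + 9
82 = 9*9 + 1
9 = 9*1 + 0  (stop)
So 6729/1639 = [4; 9, 2, 9, 9].

[4; 9, 2, 9, 9]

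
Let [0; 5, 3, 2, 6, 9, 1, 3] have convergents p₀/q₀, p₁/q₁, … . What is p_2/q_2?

Using pₖ = aₖpₖ₋₁ + pₖ₋₂, qₖ = aₖqₖ₋₁ + qₖ₋₂ (with p₋₁=1, p₋₂=0, q₋₁=0, q₋₂=1):
  k=0: a=0, p=0, q=1
  k=1: a=5, p=1, q=5
  k=2: a=3, p=3, q=16

3/16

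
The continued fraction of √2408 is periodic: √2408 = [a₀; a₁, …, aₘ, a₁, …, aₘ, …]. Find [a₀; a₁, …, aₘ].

a₀ = ⌊√2408⌋ = 49.
With m₀=0, d₀=1 and mₖ₊₁ = dₖaₖ − mₖ, dₖ₊₁ = (n − mₖ₊₁²)/dₖ, aₖ₊₁ = ⌊(a₀+mₖ₊₁)/dₖ₊₁⌋:
  k=1: m=49, d=7, a=14
  k=2: m=49, d=1, a=98
d=1 and a=2a₀=98 at k=2, so the next step gives (m, d) = (49, 7) again — its k=1 value — and the period has length 2.

[49; 14, 98]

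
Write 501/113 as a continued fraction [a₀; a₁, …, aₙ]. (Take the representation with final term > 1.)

[4; 2, 3, 3, 1, 3]

501 = 4*113 + 49
113 = 2*49 + 15
49 = 3*15 + 4
15 = 3*4 + 3
4 = 1*3 + 1
3 = 3*1 + 0  (stop)
So 501/113 = [4; 2, 3, 3, 1, 3].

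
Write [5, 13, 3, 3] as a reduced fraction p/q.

675/133

Fold from the inside: start with 3/1.
  3 + 1/3 = 10/3
  13 + 3/10 = 133/10
  5 + 10/133 = 675/133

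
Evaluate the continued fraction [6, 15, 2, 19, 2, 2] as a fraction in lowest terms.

18691/3082

Using pₖ = aₖpₖ₋₁ + pₖ₋₂ and qₖ = aₖqₖ₋₁ + qₖ₋₂:
  k=0: a=6, p=6, q=1
  k=1: a=15, p=91, q=15
  k=2: a=2, p=188, q=31
  k=3: a=19, p=3663, q=604
  k=4: a=2, p=7514, q=1239
  k=5: a=2, p=18691, q=3082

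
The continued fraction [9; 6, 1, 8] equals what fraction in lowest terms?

Fold from the inside: start with 8/1.
  1 + 1/8 = 9/8
  6 + 8/9 = 62/9
  9 + 9/62 = 567/62

567/62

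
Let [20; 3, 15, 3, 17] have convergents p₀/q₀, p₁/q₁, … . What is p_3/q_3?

2866/141

Using pₖ = aₖpₖ₋₁ + pₖ₋₂, qₖ = aₖqₖ₋₁ + qₖ₋₂ (with p₋₁=1, p₋₂=0, q₋₁=0, q₋₂=1):
  k=0: a=20, p=20, q=1
  k=1: a=3, p=61, q=3
  k=2: a=15, p=935, q=46
  k=3: a=3, p=2866, q=141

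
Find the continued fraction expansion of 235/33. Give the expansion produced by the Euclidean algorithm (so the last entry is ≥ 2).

235 = 7·33 + 4
33 = 8·4 + 1
4 = 4·1 + 0  (stop)
So 235/33 = [7; 8, 4].

[7; 8, 4]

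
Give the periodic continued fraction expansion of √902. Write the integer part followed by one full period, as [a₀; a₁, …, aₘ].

[30; 30, 60]

a₀ = ⌊√902⌋ = 30.
With m₀=0, d₀=1 and mₖ₊₁ = dₖaₖ − mₖ, dₖ₊₁ = (n − mₖ₊₁²)/dₖ, aₖ₊₁ = ⌊(a₀+mₖ₊₁)/dₖ₊₁⌋:
  k=1: m=30, d=2, a=30
  k=2: m=30, d=1, a=60
d=1 and a=2a₀=60 at k=2, so the next step gives (m, d) = (30, 2) again — its k=1 value — and the period has length 2.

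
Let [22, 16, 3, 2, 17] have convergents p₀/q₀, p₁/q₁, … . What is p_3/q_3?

2515/114

Using pₖ = aₖpₖ₋₁ + pₖ₋₂, qₖ = aₖqₖ₋₁ + qₖ₋₂ (with p₋₁=1, p₋₂=0, q₋₁=0, q₋₂=1):
  k=0: a=22, p=22, q=1
  k=1: a=16, p=353, q=16
  k=2: a=3, p=1081, q=49
  k=3: a=2, p=2515, q=114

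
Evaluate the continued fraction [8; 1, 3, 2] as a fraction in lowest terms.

79/9

Using pₖ = aₖpₖ₋₁ + pₖ₋₂ and qₖ = aₖqₖ₋₁ + qₖ₋₂:
  k=0: a=8, p=8, q=1
  k=1: a=1, p=9, q=1
  k=2: a=3, p=35, q=4
  k=3: a=2, p=79, q=9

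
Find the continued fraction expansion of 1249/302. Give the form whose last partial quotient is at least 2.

[4; 7, 2, 1, 2, 1, 3]

1249 = 4×302 + 41
302 = 7×41 + 15
41 = 2×15 + 11
15 = 1×11 + 4
11 = 2×4 + 3
4 = 1×3 + 1
3 = 3×1 + 0  (stop)
So 1249/302 = [4; 7, 2, 1, 2, 1, 3].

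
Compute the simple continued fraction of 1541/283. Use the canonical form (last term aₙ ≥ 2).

[5; 2, 4, 15, 2]

1541 = 5×283 + 126
283 = 2×126 + 31
126 = 4×31 + 2
31 = 15×2 + 1
2 = 2×1 + 0  (stop)
So 1541/283 = [5; 2, 4, 15, 2].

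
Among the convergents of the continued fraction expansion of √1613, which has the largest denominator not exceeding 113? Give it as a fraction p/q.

√1613 = [40; 6, 6, 80, …] (period length 3).
Convergents:
  p_0/q_0 = 40/1
  p_1/q_1 = 241/6
  p_2/q_2 = 1486/37
  p_3/q_3 = 119121/2966
q_2 = 37 ≤ 113 < 2966 = q_3, so the answer is 1486/37.

1486/37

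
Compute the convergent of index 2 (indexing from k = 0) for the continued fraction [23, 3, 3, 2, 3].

233/10

Using pₖ = aₖpₖ₋₁ + pₖ₋₂, qₖ = aₖqₖ₋₁ + qₖ₋₂ (with p₋₁=1, p₋₂=0, q₋₁=0, q₋₂=1):
  k=0: a=23, p=23, q=1
  k=1: a=3, p=70, q=3
  k=2: a=3, p=233, q=10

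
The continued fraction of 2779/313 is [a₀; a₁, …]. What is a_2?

7

2779 = 8·313 + 275   →  a_0 = 8
313 = 1·275 + 38   →  a_1 = 1
275 = 7·38 + 9   →  a_2 = 7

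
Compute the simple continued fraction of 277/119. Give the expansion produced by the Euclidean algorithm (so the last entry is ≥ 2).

277 = 2*119 + 39
119 = 3*39 + 2
39 = 19*2 + 1
2 = 2*1 + 0  (stop)
So 277/119 = [2; 3, 19, 2].

[2; 3, 19, 2]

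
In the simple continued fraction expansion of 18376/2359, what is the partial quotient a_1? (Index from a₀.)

1

18376 = 7·2359 + 1863   →  a_0 = 7
2359 = 1·1863 + 496   →  a_1 = 1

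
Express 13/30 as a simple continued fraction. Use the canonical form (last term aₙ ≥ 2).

[0; 2, 3, 4]

13 = 0·30 + 13
30 = 2·13 + 4
13 = 3·4 + 1
4 = 4·1 + 0  (stop)
So 13/30 = [0; 2, 3, 4].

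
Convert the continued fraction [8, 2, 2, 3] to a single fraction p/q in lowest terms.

Using pₖ = aₖpₖ₋₁ + pₖ₋₂ and qₖ = aₖqₖ₋₁ + qₖ₋₂:
  k=0: a=8, p=8, q=1
  k=1: a=2, p=17, q=2
  k=2: a=2, p=42, q=5
  k=3: a=3, p=143, q=17

143/17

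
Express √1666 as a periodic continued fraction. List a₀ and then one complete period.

[40; 1, 4, 2, 4, 1, 80]

a₀ = ⌊√1666⌋ = 40.
With m₀=0, d₀=1 and mₖ₊₁ = dₖaₖ − mₖ, dₖ₊₁ = (n − mₖ₊₁²)/dₖ, aₖ₊₁ = ⌊(a₀+mₖ₊₁)/dₖ₊₁⌋:
  k=1: m=40, d=66, a=1
  k=2: m=26, d=15, a=4
  k=3: m=34, d=34, a=2
  k=4: m=34, d=15, a=4
  k=5: m=26, d=66, a=1
  k=6: m=40, d=1, a=80
d=1 and a=2a₀=80 at k=6, so the next step gives (m, d) = (40, 66) again — its k=1 value — and the period has length 6.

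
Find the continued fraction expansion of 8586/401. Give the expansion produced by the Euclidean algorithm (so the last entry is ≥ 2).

8586 = 21*401 + 165
401 = 2*165 + 71
165 = 2*71 + 23
71 = 3*23 + 2
23 = 11*2 + 1
2 = 2*1 + 0  (stop)
So 8586/401 = [21; 2, 2, 3, 11, 2].

[21; 2, 2, 3, 11, 2]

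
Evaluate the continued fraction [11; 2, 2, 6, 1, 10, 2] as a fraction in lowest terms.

Using pₖ = aₖpₖ₋₁ + pₖ₋₂ and qₖ = aₖqₖ₋₁ + qₖ₋₂:
  k=0: a=11, p=11, q=1
  k=1: a=2, p=23, q=2
  k=2: a=2, p=57, q=5
  k=3: a=6, p=365, q=32
  k=4: a=1, p=422, q=37
  k=5: a=10, p=4585, q=402
  k=6: a=2, p=9592, q=841

9592/841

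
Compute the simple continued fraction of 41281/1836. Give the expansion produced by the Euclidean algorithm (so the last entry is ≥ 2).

41281 = 22×1836 + 889
1836 = 2×889 + 58
889 = 15×58 + 19
58 = 3×19 + 1
19 = 19×1 + 0  (stop)
So 41281/1836 = [22; 2, 15, 3, 19].

[22; 2, 15, 3, 19]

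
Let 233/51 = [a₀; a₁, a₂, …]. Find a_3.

3

233 = 4·51 + 29   →  a_0 = 4
51 = 1·29 + 22   →  a_1 = 1
29 = 1·22 + 7   →  a_2 = 1
22 = 3·7 + 1   →  a_3 = 3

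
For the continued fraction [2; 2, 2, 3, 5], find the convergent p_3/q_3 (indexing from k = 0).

Using pₖ = aₖpₖ₋₁ + pₖ₋₂, qₖ = aₖqₖ₋₁ + qₖ₋₂ (with p₋₁=1, p₋₂=0, q₋₁=0, q₋₂=1):
  k=0: a=2, p=2, q=1
  k=1: a=2, p=5, q=2
  k=2: a=2, p=12, q=5
  k=3: a=3, p=41, q=17

41/17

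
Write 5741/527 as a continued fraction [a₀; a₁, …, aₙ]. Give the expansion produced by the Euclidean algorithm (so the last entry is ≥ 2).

[10; 1, 8, 2, 2, 3, 3]

5741 = 10·527 + 471
527 = 1·471 + 56
471 = 8·56 + 23
56 = 2·23 + 10
23 = 2·10 + 3
10 = 3·3 + 1
3 = 3·1 + 0  (stop)
So 5741/527 = [10; 1, 8, 2, 2, 3, 3].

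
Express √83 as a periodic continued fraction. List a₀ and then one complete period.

a₀ = ⌊√83⌋ = 9.
With m₀=0, d₀=1 and mₖ₊₁ = dₖaₖ − mₖ, dₖ₊₁ = (n − mₖ₊₁²)/dₖ, aₖ₊₁ = ⌊(a₀+mₖ₊₁)/dₖ₊₁⌋:
  k=1: m=9, d=2, a=9
  k=2: m=9, d=1, a=18
d=1 and a=2a₀=18 at k=2, so the next step gives (m, d) = (9, 2) again — its k=1 value — and the period has length 2.

[9; 9, 18]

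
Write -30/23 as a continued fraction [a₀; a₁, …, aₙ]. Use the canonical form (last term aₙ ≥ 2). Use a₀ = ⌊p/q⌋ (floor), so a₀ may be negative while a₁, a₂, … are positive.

-30 = -2×23 + 16
23 = 1×16 + 7
16 = 2×7 + 2
7 = 3×2 + 1
2 = 2×1 + 0  (stop)
So -30/23 = [-2; 1, 2, 3, 2].

[-2; 1, 2, 3, 2]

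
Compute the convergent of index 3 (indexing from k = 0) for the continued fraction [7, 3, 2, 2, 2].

Using pₖ = aₖpₖ₋₁ + pₖ₋₂, qₖ = aₖqₖ₋₁ + qₖ₋₂ (with p₋₁=1, p₋₂=0, q₋₁=0, q₋₂=1):
  k=0: a=7, p=7, q=1
  k=1: a=3, p=22, q=3
  k=2: a=2, p=51, q=7
  k=3: a=2, p=124, q=17

124/17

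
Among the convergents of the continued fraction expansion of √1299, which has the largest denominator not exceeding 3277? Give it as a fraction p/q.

√1299 = [36; 24, 72, …] (period length 2).
Convergents:
  p_0/q_0 = 36/1
  p_1/q_1 = 865/24
  p_2/q_2 = 62316/1729
  p_3/q_3 = 1496449/41520
q_2 = 1729 ≤ 3277 < 41520 = q_3, so the answer is 62316/1729.

62316/1729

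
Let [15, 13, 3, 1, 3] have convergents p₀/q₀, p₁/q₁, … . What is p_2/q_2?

Using pₖ = aₖpₖ₋₁ + pₖ₋₂, qₖ = aₖqₖ₋₁ + qₖ₋₂ (with p₋₁=1, p₋₂=0, q₋₁=0, q₋₂=1):
  k=0: a=15, p=15, q=1
  k=1: a=13, p=196, q=13
  k=2: a=3, p=603, q=40

603/40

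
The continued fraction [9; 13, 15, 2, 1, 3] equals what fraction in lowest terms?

Using pₖ = aₖpₖ₋₁ + pₖ₋₂ and qₖ = aₖqₖ₋₁ + qₖ₋₂:
  k=0: a=9, p=9, q=1
  k=1: a=13, p=118, q=13
  k=2: a=15, p=1779, q=196
  k=3: a=2, p=3676, q=405
  k=4: a=1, p=5455, q=601
  k=5: a=3, p=20041, q=2208

20041/2208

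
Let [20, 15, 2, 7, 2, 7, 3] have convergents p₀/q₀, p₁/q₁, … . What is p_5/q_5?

74179/3697

Using pₖ = aₖpₖ₋₁ + pₖ₋₂, qₖ = aₖqₖ₋₁ + qₖ₋₂ (with p₋₁=1, p₋₂=0, q₋₁=0, q₋₂=1):
  k=0: a=20, p=20, q=1
  k=1: a=15, p=301, q=15
  k=2: a=2, p=622, q=31
  k=3: a=7, p=4655, q=232
  k=4: a=2, p=9932, q=495
  k=5: a=7, p=74179, q=3697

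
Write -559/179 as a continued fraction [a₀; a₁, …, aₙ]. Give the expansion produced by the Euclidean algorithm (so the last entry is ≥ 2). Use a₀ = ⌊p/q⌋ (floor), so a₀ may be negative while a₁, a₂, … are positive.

-559 = -4*179 + 157
179 = 1*157 + 22
157 = 7*22 + 3
22 = 7*3 + 1
3 = 3*1 + 0  (stop)
So -559/179 = [-4; 1, 7, 7, 3].

[-4; 1, 7, 7, 3]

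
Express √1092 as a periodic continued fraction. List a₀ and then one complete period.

[33; 22, 66]

a₀ = ⌊√1092⌋ = 33.
With m₀=0, d₀=1 and mₖ₊₁ = dₖaₖ − mₖ, dₖ₊₁ = (n − mₖ₊₁²)/dₖ, aₖ₊₁ = ⌊(a₀+mₖ₊₁)/dₖ₊₁⌋:
  k=1: m=33, d=3, a=22
  k=2: m=33, d=1, a=66
d=1 and a=2a₀=66 at k=2, so the next step gives (m, d) = (33, 3) again — its k=1 value — and the period has length 2.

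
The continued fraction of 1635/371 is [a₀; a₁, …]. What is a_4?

3

1635 = 4·371 + 151   →  a_0 = 4
371 = 2·151 + 69   →  a_1 = 2
151 = 2·69 + 13   →  a_2 = 2
69 = 5·13 + 4   →  a_3 = 5
13 = 3·4 + 1   →  a_4 = 3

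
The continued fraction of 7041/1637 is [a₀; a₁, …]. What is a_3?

8

7041 = 4·1637 + 493   →  a_0 = 4
1637 = 3·493 + 158   →  a_1 = 3
493 = 3·158 + 19   →  a_2 = 3
158 = 8·19 + 6   →  a_3 = 8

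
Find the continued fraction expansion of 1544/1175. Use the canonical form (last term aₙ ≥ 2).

1544 = 1×1175 + 369
1175 = 3×369 + 68
369 = 5×68 + 29
68 = 2×29 + 10
29 = 2×10 + 9
10 = 1×9 + 1
9 = 9×1 + 0  (stop)
So 1544/1175 = [1; 3, 5, 2, 2, 1, 9].

[1; 3, 5, 2, 2, 1, 9]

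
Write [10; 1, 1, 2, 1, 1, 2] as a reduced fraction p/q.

Fold from the inside: start with 2/1.
  1 + 1/2 = 3/2
  1 + 2/3 = 5/3
  2 + 3/5 = 13/5
  1 + 5/13 = 18/13
  1 + 13/18 = 31/18
  10 + 18/31 = 328/31

328/31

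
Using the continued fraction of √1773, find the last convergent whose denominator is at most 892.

√1773 = [42; 9, 2, 1, 8, 1, 2, 9, 84, …] (period length 8).
Convergents:
  p_0/q_0 = 42/1
  p_1/q_1 = 379/9
  p_2/q_2 = 800/19
  p_3/q_3 = 1179/28
  p_4/q_4 = 10232/243
  p_5/q_5 = 11411/271
  p_6/q_6 = 33054/785
  p_7/q_7 = 308897/7336
q_6 = 785 ≤ 892 < 7336 = q_7, so the answer is 33054/785.

33054/785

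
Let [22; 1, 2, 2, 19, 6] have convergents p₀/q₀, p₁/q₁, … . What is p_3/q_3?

Using pₖ = aₖpₖ₋₁ + pₖ₋₂, qₖ = aₖqₖ₋₁ + qₖ₋₂ (with p₋₁=1, p₋₂=0, q₋₁=0, q₋₂=1):
  k=0: a=22, p=22, q=1
  k=1: a=1, p=23, q=1
  k=2: a=2, p=68, q=3
  k=3: a=2, p=159, q=7

159/7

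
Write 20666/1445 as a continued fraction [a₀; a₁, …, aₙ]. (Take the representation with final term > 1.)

[14; 3, 3, 5, 2, 12]

20666 = 14×1445 + 436
1445 = 3×436 + 137
436 = 3×137 + 25
137 = 5×25 + 12
25 = 2×12 + 1
12 = 12×1 + 0  (stop)
So 20666/1445 = [14; 3, 3, 5, 2, 12].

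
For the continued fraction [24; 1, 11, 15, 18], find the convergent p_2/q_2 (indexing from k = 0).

299/12

Using pₖ = aₖpₖ₋₁ + pₖ₋₂, qₖ = aₖqₖ₋₁ + qₖ₋₂ (with p₋₁=1, p₋₂=0, q₋₁=0, q₋₂=1):
  k=0: a=24, p=24, q=1
  k=1: a=1, p=25, q=1
  k=2: a=11, p=299, q=12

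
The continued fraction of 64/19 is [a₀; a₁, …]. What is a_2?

1

64 = 3·19 + 7   →  a_0 = 3
19 = 2·7 + 5   →  a_1 = 2
7 = 1·5 + 2   →  a_2 = 1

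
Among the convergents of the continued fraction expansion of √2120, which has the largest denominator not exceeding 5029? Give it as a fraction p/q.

97474/2117

√2120 = [46; 23, 92, …] (period length 2).
Convergents:
  p_0/q_0 = 46/1
  p_1/q_1 = 1059/23
  p_2/q_2 = 97474/2117
  p_3/q_3 = 2242961/48714
q_2 = 2117 ≤ 5029 < 48714 = q_3, so the answer is 97474/2117.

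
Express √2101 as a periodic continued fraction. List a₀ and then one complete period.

[45; 1, 5, 8, 5, 1, 90]

a₀ = ⌊√2101⌋ = 45.
With m₀=0, d₀=1 and mₖ₊₁ = dₖaₖ − mₖ, dₖ₊₁ = (n − mₖ₊₁²)/dₖ, aₖ₊₁ = ⌊(a₀+mₖ₊₁)/dₖ₊₁⌋:
  k=1: m=45, d=76, a=1
  k=2: m=31, d=15, a=5
  k=3: m=44, d=11, a=8
  k=4: m=44, d=15, a=5
  k=5: m=31, d=76, a=1
  k=6: m=45, d=1, a=90
d=1 and a=2a₀=90 at k=6, so the next step gives (m, d) = (45, 76) again — its k=1 value — and the period has length 6.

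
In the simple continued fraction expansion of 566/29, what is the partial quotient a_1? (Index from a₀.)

566 = 19·29 + 15   →  a_0 = 19
29 = 1·15 + 14   →  a_1 = 1

1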